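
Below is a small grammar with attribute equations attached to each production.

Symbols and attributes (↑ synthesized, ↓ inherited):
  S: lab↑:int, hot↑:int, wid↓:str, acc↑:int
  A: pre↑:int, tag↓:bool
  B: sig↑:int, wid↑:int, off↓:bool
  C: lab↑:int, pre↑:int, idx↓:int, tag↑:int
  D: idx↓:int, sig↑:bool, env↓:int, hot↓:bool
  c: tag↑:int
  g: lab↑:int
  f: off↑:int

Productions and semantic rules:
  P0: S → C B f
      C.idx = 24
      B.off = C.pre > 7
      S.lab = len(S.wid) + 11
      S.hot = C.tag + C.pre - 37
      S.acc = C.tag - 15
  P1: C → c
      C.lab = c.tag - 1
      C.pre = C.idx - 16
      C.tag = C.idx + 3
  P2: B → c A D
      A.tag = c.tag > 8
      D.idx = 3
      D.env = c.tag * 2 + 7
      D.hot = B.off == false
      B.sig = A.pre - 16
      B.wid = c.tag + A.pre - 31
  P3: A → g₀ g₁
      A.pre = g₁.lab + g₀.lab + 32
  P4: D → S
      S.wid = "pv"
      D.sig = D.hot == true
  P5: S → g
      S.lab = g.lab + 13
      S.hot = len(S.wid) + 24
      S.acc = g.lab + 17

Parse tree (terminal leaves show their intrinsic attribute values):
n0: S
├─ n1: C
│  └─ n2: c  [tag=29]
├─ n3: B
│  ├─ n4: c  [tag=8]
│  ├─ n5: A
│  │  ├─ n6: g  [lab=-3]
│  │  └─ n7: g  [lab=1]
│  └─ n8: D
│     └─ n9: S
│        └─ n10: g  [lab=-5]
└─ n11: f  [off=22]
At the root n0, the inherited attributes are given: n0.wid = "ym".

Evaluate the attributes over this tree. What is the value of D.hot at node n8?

1. n0.wid = "ym"  [given at root]
2. n1.idx = 24  [24]
3. n2.tag = 29  [terminal]
4. n1.lab = 28  [c.tag - 1]
5. n1.pre = 8  [C.idx - 16]
6. n1.tag = 27  [C.idx + 3]
7. n3.off = true  [C.pre > 7]
8. n4.tag = 8  [terminal]
9. n5.tag = false  [c.tag > 8]
10. n6.lab = -3  [terminal]
11. n7.lab = 1  [terminal]
12. n5.pre = 30  [g₁.lab + g₀.lab + 32]
13. n8.idx = 3  [3]
14. n8.env = 23  [c.tag * 2 + 7]
15. n8.hot = false  [B.off == false]
16. n9.wid = "pv"  ["pv"]
17. n10.lab = -5  [terminal]
18. n9.lab = 8  [g.lab + 13]
19. n9.hot = 26  [len(S.wid) + 24]
20. n9.acc = 12  [g.lab + 17]
21. n8.sig = false  [D.hot == true]
22. n3.sig = 14  [A.pre - 16]
23. n3.wid = 7  [c.tag + A.pre - 31]
24. n11.off = 22  [terminal]
25. n0.lab = 13  [len(S.wid) + 11]
26. n0.hot = -2  [C.tag + C.pre - 37]
27. n0.acc = 12  [C.tag - 15]

false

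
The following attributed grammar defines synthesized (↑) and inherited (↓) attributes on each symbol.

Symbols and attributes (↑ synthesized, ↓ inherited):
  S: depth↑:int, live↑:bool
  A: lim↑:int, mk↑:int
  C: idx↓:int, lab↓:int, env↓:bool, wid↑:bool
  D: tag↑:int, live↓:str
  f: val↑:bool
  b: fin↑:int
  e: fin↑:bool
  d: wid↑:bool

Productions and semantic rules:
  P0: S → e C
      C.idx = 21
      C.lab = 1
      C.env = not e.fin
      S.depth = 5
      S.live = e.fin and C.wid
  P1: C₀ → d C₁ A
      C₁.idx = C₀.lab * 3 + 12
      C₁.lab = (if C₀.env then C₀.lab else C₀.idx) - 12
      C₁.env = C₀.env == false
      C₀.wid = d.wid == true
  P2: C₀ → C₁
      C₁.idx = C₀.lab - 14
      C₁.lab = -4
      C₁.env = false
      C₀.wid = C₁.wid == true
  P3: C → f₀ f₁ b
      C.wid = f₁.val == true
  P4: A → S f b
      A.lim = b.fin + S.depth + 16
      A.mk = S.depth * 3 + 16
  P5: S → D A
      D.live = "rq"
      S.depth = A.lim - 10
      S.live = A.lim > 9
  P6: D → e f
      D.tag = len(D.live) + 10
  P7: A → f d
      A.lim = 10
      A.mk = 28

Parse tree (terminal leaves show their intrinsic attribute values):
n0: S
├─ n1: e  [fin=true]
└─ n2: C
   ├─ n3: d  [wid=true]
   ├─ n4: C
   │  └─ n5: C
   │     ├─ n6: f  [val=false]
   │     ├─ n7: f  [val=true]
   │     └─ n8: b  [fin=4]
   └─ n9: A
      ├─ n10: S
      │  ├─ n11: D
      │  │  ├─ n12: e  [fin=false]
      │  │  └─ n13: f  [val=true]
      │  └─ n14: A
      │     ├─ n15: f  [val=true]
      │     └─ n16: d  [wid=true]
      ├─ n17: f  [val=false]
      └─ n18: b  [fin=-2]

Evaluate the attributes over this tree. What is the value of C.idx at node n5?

-5

1. n1.fin = true  [terminal]
2. n2.idx = 21  [21]
3. n2.lab = 1  [1]
4. n2.env = false  [not e.fin]
5. n3.wid = true  [terminal]
6. n4.idx = 15  [C₀.lab * 3 + 12]
7. n4.lab = 9  [(if C₀.env then C₀.lab else C₀.idx) - 12]
8. n4.env = true  [C₀.env == false]
9. n5.idx = -5  [C₀.lab - 14]
10. n5.lab = -4  [-4]
11. n5.env = false  [false]
12. n6.val = false  [terminal]
13. n7.val = true  [terminal]
14. n8.fin = 4  [terminal]
15. n5.wid = true  [f₁.val == true]
16. n4.wid = true  [C₁.wid == true]
17. n11.live = "rq"  ["rq"]
18. n12.fin = false  [terminal]
19. n13.val = true  [terminal]
20. n11.tag = 12  [len(D.live) + 10]
21. n15.val = true  [terminal]
22. n16.wid = true  [terminal]
23. n14.lim = 10  [10]
24. n14.mk = 28  [28]
25. n10.depth = 0  [A.lim - 10]
26. n10.live = true  [A.lim > 9]
27. n17.val = false  [terminal]
28. n18.fin = -2  [terminal]
29. n9.lim = 14  [b.fin + S.depth + 16]
30. n9.mk = 16  [S.depth * 3 + 16]
31. n2.wid = true  [d.wid == true]
32. n0.depth = 5  [5]
33. n0.live = true  [e.fin and C.wid]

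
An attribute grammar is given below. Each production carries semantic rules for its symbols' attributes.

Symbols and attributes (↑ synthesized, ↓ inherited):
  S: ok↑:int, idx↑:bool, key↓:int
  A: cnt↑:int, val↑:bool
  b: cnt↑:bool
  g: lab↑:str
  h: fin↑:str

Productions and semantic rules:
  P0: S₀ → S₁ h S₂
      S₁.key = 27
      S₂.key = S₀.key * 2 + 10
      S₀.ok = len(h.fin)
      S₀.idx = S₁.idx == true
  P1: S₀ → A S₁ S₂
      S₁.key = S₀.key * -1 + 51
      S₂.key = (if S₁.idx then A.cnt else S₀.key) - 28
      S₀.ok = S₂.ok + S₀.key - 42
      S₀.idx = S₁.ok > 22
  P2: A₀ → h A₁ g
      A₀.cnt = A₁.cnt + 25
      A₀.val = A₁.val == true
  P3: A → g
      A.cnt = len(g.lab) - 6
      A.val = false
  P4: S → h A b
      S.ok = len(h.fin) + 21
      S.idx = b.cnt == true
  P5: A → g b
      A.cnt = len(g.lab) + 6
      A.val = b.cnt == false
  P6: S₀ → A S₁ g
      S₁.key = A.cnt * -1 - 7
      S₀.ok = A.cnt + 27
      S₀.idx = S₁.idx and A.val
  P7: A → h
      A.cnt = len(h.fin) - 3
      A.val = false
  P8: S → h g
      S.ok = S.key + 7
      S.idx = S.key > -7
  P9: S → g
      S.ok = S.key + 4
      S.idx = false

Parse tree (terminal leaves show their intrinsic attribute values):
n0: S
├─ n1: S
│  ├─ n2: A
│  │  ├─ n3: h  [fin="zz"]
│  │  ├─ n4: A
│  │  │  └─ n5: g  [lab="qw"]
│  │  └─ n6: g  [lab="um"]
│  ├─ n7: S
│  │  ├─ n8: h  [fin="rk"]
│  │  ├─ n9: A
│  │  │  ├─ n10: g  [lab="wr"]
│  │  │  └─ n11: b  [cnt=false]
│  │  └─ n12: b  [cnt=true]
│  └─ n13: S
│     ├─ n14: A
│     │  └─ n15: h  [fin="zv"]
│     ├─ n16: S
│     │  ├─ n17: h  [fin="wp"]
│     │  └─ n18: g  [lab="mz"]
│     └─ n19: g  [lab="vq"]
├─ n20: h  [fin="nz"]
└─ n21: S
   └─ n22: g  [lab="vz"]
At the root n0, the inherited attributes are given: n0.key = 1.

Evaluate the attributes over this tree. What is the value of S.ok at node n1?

1. n0.key = 1  [given at root]
2. n1.key = 27  [27]
3. n3.fin = "zz"  [terminal]
4. n5.lab = "qw"  [terminal]
5. n4.cnt = -4  [len(g.lab) - 6]
6. n4.val = false  [false]
7. n6.lab = "um"  [terminal]
8. n2.cnt = 21  [A₁.cnt + 25]
9. n2.val = false  [A₁.val == true]
10. n7.key = 24  [S₀.key * -1 + 51]
11. n8.fin = "rk"  [terminal]
12. n10.lab = "wr"  [terminal]
13. n11.cnt = false  [terminal]
14. n9.cnt = 8  [len(g.lab) + 6]
15. n9.val = true  [b.cnt == false]
16. n12.cnt = true  [terminal]
17. n7.ok = 23  [len(h.fin) + 21]
18. n7.idx = true  [b.cnt == true]
19. n13.key = -7  [(if S₁.idx then A.cnt else S₀.key) - 28]
20. n15.fin = "zv"  [terminal]
21. n14.cnt = -1  [len(h.fin) - 3]
22. n14.val = false  [false]
23. n16.key = -6  [A.cnt * -1 - 7]
24. n17.fin = "wp"  [terminal]
25. n18.lab = "mz"  [terminal]
26. n16.ok = 1  [S.key + 7]
27. n16.idx = true  [S.key > -7]
28. n19.lab = "vq"  [terminal]
29. n13.ok = 26  [A.cnt + 27]
30. n13.idx = false  [S₁.idx and A.val]
31. n1.ok = 11  [S₂.ok + S₀.key - 42]
32. n1.idx = true  [S₁.ok > 22]
33. n20.fin = "nz"  [terminal]
34. n21.key = 12  [S₀.key * 2 + 10]
35. n22.lab = "vz"  [terminal]
36. n21.ok = 16  [S.key + 4]
37. n21.idx = false  [false]
38. n0.ok = 2  [len(h.fin)]
39. n0.idx = true  [S₁.idx == true]

11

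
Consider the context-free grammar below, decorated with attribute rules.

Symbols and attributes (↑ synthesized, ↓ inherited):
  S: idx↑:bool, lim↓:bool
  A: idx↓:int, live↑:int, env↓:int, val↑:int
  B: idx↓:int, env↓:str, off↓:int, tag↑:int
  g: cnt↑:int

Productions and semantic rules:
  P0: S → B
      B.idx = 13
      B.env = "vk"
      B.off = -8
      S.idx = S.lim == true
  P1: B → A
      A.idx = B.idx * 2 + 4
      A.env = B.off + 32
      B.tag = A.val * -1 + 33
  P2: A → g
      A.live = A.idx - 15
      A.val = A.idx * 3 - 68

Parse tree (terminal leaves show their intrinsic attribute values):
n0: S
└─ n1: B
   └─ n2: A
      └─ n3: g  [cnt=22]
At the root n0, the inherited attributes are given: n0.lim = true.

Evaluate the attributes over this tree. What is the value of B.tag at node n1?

11

1. n0.lim = true  [given at root]
2. n1.idx = 13  [13]
3. n1.env = "vk"  ["vk"]
4. n1.off = -8  [-8]
5. n2.idx = 30  [B.idx * 2 + 4]
6. n2.env = 24  [B.off + 32]
7. n3.cnt = 22  [terminal]
8. n2.live = 15  [A.idx - 15]
9. n2.val = 22  [A.idx * 3 - 68]
10. n1.tag = 11  [A.val * -1 + 33]
11. n0.idx = true  [S.lim == true]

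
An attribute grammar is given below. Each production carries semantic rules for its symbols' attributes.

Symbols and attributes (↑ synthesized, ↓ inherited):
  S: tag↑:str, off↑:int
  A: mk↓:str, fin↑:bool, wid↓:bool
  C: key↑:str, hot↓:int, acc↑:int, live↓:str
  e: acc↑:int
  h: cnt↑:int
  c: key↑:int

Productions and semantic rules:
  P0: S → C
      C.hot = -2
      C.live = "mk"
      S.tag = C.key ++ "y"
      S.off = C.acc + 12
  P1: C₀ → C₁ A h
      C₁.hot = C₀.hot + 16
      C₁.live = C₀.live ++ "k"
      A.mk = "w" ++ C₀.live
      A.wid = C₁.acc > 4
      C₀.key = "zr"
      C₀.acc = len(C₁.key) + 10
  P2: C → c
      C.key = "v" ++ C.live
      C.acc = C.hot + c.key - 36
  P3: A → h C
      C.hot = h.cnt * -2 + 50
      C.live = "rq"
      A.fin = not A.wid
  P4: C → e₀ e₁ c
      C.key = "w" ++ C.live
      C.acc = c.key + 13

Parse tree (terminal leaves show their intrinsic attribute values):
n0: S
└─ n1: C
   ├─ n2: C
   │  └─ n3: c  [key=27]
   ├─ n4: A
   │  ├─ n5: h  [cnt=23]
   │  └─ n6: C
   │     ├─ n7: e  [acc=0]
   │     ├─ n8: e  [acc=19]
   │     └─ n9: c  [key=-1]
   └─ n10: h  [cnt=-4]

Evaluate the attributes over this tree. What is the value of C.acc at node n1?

14

1. n1.hot = -2  [-2]
2. n1.live = "mk"  ["mk"]
3. n2.hot = 14  [C₀.hot + 16]
4. n2.live = "mkk"  [C₀.live ++ "k"]
5. n3.key = 27  [terminal]
6. n2.key = "vmkk"  ["v" ++ C.live]
7. n2.acc = 5  [C.hot + c.key - 36]
8. n4.mk = "wmk"  ["w" ++ C₀.live]
9. n4.wid = true  [C₁.acc > 4]
10. n5.cnt = 23  [terminal]
11. n6.hot = 4  [h.cnt * -2 + 50]
12. n6.live = "rq"  ["rq"]
13. n7.acc = 0  [terminal]
14. n8.acc = 19  [terminal]
15. n9.key = -1  [terminal]
16. n6.key = "wrq"  ["w" ++ C.live]
17. n6.acc = 12  [c.key + 13]
18. n4.fin = false  [not A.wid]
19. n10.cnt = -4  [terminal]
20. n1.key = "zr"  ["zr"]
21. n1.acc = 14  [len(C₁.key) + 10]
22. n0.tag = "zry"  [C.key ++ "y"]
23. n0.off = 26  [C.acc + 12]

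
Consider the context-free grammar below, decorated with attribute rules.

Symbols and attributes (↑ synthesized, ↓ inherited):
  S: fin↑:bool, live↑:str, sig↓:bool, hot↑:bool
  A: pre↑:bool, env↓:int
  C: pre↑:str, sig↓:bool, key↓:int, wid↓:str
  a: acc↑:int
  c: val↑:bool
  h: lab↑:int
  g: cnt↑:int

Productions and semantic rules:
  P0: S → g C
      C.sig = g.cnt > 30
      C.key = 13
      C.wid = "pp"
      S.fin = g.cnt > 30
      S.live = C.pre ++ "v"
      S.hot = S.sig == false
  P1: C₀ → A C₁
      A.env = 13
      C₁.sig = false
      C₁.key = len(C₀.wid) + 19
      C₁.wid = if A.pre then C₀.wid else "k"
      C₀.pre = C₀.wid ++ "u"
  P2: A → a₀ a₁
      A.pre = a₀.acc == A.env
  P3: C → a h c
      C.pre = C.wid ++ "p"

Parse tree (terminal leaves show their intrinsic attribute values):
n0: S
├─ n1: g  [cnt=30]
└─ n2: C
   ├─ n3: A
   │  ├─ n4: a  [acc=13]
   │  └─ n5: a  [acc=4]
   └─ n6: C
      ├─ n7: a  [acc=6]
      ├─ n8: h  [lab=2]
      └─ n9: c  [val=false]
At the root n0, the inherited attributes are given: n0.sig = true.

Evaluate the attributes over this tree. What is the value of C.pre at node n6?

1. n0.sig = true  [given at root]
2. n1.cnt = 30  [terminal]
3. n2.sig = false  [g.cnt > 30]
4. n2.key = 13  [13]
5. n2.wid = "pp"  ["pp"]
6. n3.env = 13  [13]
7. n4.acc = 13  [terminal]
8. n5.acc = 4  [terminal]
9. n3.pre = true  [a₀.acc == A.env]
10. n6.sig = false  [false]
11. n6.key = 21  [len(C₀.wid) + 19]
12. n6.wid = "pp"  [if A.pre then C₀.wid else "k"]
13. n7.acc = 6  [terminal]
14. n8.lab = 2  [terminal]
15. n9.val = false  [terminal]
16. n6.pre = "ppp"  [C.wid ++ "p"]
17. n2.pre = "ppu"  [C₀.wid ++ "u"]
18. n0.fin = false  [g.cnt > 30]
19. n0.live = "ppuv"  [C.pre ++ "v"]
20. n0.hot = false  [S.sig == false]

"ppp"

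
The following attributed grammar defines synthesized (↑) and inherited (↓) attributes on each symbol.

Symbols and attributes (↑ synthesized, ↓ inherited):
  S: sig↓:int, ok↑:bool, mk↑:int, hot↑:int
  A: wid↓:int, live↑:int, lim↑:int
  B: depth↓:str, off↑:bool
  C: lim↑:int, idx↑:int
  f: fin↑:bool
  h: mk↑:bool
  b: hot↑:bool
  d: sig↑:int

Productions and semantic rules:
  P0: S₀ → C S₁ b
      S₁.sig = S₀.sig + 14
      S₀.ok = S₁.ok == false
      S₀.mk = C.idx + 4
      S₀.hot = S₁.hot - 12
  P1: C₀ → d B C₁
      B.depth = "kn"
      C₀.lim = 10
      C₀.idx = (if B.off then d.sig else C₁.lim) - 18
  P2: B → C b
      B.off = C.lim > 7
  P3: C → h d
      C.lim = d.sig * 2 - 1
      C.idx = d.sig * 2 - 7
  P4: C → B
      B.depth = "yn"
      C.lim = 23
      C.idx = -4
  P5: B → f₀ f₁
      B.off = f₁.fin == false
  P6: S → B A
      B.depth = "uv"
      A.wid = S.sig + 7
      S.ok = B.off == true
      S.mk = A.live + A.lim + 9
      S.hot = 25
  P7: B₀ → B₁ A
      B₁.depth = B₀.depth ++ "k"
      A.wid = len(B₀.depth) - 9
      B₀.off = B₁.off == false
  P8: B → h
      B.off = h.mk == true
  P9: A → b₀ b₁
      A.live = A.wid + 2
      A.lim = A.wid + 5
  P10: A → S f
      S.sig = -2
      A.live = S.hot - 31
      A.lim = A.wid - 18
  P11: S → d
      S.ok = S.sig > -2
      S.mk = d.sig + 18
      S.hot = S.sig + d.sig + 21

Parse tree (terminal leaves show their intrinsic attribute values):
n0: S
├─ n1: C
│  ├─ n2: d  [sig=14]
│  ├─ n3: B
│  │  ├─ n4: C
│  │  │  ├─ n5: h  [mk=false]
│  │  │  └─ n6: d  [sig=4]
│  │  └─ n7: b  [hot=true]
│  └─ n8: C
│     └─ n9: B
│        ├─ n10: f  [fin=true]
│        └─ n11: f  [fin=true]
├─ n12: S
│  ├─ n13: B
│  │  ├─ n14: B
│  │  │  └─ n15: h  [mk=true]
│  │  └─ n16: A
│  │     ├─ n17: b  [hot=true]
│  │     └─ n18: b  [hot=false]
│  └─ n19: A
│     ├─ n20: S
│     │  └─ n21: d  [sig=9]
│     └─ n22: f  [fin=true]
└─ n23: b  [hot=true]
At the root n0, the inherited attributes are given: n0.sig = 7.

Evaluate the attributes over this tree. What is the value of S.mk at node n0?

9

1. n0.sig = 7  [given at root]
2. n2.sig = 14  [terminal]
3. n3.depth = "kn"  ["kn"]
4. n5.mk = false  [terminal]
5. n6.sig = 4  [terminal]
6. n4.lim = 7  [d.sig * 2 - 1]
7. n4.idx = 1  [d.sig * 2 - 7]
8. n7.hot = true  [terminal]
9. n3.off = false  [C.lim > 7]
10. n9.depth = "yn"  ["yn"]
11. n10.fin = true  [terminal]
12. n11.fin = true  [terminal]
13. n9.off = false  [f₁.fin == false]
14. n8.lim = 23  [23]
15. n8.idx = -4  [-4]
16. n1.lim = 10  [10]
17. n1.idx = 5  [(if B.off then d.sig else C₁.lim) - 18]
18. n12.sig = 21  [S₀.sig + 14]
19. n13.depth = "uv"  ["uv"]
20. n14.depth = "uvk"  [B₀.depth ++ "k"]
21. n15.mk = true  [terminal]
22. n14.off = true  [h.mk == true]
23. n16.wid = -7  [len(B₀.depth) - 9]
24. n17.hot = true  [terminal]
25. n18.hot = false  [terminal]
26. n16.live = -5  [A.wid + 2]
27. n16.lim = -2  [A.wid + 5]
28. n13.off = false  [B₁.off == false]
29. n19.wid = 28  [S.sig + 7]
30. n20.sig = -2  [-2]
31. n21.sig = 9  [terminal]
32. n20.ok = false  [S.sig > -2]
33. n20.mk = 27  [d.sig + 18]
34. n20.hot = 28  [S.sig + d.sig + 21]
35. n22.fin = true  [terminal]
36. n19.live = -3  [S.hot - 31]
37. n19.lim = 10  [A.wid - 18]
38. n12.ok = false  [B.off == true]
39. n12.mk = 16  [A.live + A.lim + 9]
40. n12.hot = 25  [25]
41. n23.hot = true  [terminal]
42. n0.ok = true  [S₁.ok == false]
43. n0.mk = 9  [C.idx + 4]
44. n0.hot = 13  [S₁.hot - 12]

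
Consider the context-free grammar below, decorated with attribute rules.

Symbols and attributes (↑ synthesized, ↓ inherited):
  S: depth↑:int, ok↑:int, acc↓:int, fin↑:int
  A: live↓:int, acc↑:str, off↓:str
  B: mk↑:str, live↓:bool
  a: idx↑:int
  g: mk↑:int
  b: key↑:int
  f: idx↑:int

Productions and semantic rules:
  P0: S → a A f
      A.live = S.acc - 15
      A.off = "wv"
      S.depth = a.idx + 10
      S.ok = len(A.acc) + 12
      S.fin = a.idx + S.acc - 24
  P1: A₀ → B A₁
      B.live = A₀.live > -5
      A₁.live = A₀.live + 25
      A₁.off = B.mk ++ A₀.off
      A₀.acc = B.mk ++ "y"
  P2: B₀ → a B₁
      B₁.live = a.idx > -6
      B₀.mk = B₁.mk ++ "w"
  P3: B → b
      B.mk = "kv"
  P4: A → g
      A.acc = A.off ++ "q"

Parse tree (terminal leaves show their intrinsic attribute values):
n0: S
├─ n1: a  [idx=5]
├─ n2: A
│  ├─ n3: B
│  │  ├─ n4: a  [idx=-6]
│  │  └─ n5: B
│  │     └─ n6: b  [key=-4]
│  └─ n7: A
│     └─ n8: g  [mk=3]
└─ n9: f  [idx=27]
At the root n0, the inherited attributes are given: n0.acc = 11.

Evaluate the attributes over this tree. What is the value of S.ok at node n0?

16

1. n0.acc = 11  [given at root]
2. n1.idx = 5  [terminal]
3. n2.live = -4  [S.acc - 15]
4. n2.off = "wv"  ["wv"]
5. n3.live = true  [A₀.live > -5]
6. n4.idx = -6  [terminal]
7. n5.live = false  [a.idx > -6]
8. n6.key = -4  [terminal]
9. n5.mk = "kv"  ["kv"]
10. n3.mk = "kvw"  [B₁.mk ++ "w"]
11. n7.live = 21  [A₀.live + 25]
12. n7.off = "kvwwv"  [B.mk ++ A₀.off]
13. n8.mk = 3  [terminal]
14. n7.acc = "kvwwvq"  [A.off ++ "q"]
15. n2.acc = "kvwy"  [B.mk ++ "y"]
16. n9.idx = 27  [terminal]
17. n0.depth = 15  [a.idx + 10]
18. n0.ok = 16  [len(A.acc) + 12]
19. n0.fin = -8  [a.idx + S.acc - 24]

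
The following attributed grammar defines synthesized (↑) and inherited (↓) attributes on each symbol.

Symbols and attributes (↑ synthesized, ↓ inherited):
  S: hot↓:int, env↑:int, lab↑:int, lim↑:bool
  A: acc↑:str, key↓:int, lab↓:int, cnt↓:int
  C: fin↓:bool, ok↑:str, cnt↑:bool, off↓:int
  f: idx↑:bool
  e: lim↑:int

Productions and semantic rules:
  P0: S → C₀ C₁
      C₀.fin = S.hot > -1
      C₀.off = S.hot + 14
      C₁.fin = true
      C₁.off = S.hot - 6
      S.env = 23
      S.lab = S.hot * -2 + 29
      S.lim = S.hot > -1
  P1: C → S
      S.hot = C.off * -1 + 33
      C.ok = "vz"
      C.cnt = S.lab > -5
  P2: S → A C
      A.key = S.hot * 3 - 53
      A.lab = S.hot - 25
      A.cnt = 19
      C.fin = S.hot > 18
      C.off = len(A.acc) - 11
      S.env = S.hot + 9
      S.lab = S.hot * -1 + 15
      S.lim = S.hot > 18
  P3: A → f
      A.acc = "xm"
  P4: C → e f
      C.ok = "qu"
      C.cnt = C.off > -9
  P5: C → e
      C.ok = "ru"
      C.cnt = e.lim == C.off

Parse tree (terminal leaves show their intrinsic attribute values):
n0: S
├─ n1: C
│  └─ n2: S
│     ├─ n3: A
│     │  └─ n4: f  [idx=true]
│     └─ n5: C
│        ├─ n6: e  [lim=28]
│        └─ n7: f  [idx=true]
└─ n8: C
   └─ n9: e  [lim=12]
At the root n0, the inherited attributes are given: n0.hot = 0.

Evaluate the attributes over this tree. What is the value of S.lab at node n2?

-4

1. n0.hot = 0  [given at root]
2. n1.fin = true  [S.hot > -1]
3. n1.off = 14  [S.hot + 14]
4. n2.hot = 19  [C.off * -1 + 33]
5. n3.key = 4  [S.hot * 3 - 53]
6. n3.lab = -6  [S.hot - 25]
7. n3.cnt = 19  [19]
8. n4.idx = true  [terminal]
9. n3.acc = "xm"  ["xm"]
10. n5.fin = true  [S.hot > 18]
11. n5.off = -9  [len(A.acc) - 11]
12. n6.lim = 28  [terminal]
13. n7.idx = true  [terminal]
14. n5.ok = "qu"  ["qu"]
15. n5.cnt = false  [C.off > -9]
16. n2.env = 28  [S.hot + 9]
17. n2.lab = -4  [S.hot * -1 + 15]
18. n2.lim = true  [S.hot > 18]
19. n1.ok = "vz"  ["vz"]
20. n1.cnt = true  [S.lab > -5]
21. n8.fin = true  [true]
22. n8.off = -6  [S.hot - 6]
23. n9.lim = 12  [terminal]
24. n8.ok = "ru"  ["ru"]
25. n8.cnt = false  [e.lim == C.off]
26. n0.env = 23  [23]
27. n0.lab = 29  [S.hot * -2 + 29]
28. n0.lim = true  [S.hot > -1]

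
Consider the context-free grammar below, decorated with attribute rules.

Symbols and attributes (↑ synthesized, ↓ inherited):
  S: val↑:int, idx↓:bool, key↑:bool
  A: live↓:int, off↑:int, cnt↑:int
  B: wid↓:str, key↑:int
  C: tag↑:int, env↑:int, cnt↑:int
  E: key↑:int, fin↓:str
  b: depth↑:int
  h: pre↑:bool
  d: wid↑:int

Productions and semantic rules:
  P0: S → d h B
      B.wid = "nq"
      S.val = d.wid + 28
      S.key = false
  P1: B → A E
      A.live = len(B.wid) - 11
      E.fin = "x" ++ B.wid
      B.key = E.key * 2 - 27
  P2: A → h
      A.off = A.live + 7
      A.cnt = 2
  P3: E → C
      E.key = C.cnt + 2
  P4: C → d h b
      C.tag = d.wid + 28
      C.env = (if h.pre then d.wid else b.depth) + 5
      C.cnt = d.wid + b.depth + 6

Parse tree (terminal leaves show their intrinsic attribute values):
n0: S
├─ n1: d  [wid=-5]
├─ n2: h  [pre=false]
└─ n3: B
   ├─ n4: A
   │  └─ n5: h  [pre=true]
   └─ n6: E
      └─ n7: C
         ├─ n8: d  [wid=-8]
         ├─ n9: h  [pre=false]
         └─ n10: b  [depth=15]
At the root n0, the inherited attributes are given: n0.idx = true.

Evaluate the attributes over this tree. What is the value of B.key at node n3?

1. n0.idx = true  [given at root]
2. n1.wid = -5  [terminal]
3. n2.pre = false  [terminal]
4. n3.wid = "nq"  ["nq"]
5. n4.live = -9  [len(B.wid) - 11]
6. n5.pre = true  [terminal]
7. n4.off = -2  [A.live + 7]
8. n4.cnt = 2  [2]
9. n6.fin = "xnq"  ["x" ++ B.wid]
10. n8.wid = -8  [terminal]
11. n9.pre = false  [terminal]
12. n10.depth = 15  [terminal]
13. n7.tag = 20  [d.wid + 28]
14. n7.env = 20  [(if h.pre then d.wid else b.depth) + 5]
15. n7.cnt = 13  [d.wid + b.depth + 6]
16. n6.key = 15  [C.cnt + 2]
17. n3.key = 3  [E.key * 2 - 27]
18. n0.val = 23  [d.wid + 28]
19. n0.key = false  [false]

3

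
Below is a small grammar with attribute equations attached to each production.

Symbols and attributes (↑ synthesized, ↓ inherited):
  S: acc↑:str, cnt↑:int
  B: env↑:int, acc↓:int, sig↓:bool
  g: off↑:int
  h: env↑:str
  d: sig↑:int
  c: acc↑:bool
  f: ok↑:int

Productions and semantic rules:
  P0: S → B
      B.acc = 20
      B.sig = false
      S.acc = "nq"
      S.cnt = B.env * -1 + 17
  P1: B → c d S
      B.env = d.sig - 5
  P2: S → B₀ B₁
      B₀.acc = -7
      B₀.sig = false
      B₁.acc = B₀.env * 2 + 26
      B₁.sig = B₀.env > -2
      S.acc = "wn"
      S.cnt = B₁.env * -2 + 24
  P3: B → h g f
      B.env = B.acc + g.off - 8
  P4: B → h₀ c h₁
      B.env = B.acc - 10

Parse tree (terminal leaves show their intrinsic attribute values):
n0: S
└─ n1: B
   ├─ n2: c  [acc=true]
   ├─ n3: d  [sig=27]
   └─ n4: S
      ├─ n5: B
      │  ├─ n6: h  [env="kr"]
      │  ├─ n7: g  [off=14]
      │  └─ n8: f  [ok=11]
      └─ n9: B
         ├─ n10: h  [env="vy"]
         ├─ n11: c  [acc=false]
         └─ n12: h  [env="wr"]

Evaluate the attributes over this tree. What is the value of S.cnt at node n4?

1. n1.acc = 20  [20]
2. n1.sig = false  [false]
3. n2.acc = true  [terminal]
4. n3.sig = 27  [terminal]
5. n5.acc = -7  [-7]
6. n5.sig = false  [false]
7. n6.env = "kr"  [terminal]
8. n7.off = 14  [terminal]
9. n8.ok = 11  [terminal]
10. n5.env = -1  [B.acc + g.off - 8]
11. n9.acc = 24  [B₀.env * 2 + 26]
12. n9.sig = true  [B₀.env > -2]
13. n10.env = "vy"  [terminal]
14. n11.acc = false  [terminal]
15. n12.env = "wr"  [terminal]
16. n9.env = 14  [B.acc - 10]
17. n4.acc = "wn"  ["wn"]
18. n4.cnt = -4  [B₁.env * -2 + 24]
19. n1.env = 22  [d.sig - 5]
20. n0.acc = "nq"  ["nq"]
21. n0.cnt = -5  [B.env * -1 + 17]

-4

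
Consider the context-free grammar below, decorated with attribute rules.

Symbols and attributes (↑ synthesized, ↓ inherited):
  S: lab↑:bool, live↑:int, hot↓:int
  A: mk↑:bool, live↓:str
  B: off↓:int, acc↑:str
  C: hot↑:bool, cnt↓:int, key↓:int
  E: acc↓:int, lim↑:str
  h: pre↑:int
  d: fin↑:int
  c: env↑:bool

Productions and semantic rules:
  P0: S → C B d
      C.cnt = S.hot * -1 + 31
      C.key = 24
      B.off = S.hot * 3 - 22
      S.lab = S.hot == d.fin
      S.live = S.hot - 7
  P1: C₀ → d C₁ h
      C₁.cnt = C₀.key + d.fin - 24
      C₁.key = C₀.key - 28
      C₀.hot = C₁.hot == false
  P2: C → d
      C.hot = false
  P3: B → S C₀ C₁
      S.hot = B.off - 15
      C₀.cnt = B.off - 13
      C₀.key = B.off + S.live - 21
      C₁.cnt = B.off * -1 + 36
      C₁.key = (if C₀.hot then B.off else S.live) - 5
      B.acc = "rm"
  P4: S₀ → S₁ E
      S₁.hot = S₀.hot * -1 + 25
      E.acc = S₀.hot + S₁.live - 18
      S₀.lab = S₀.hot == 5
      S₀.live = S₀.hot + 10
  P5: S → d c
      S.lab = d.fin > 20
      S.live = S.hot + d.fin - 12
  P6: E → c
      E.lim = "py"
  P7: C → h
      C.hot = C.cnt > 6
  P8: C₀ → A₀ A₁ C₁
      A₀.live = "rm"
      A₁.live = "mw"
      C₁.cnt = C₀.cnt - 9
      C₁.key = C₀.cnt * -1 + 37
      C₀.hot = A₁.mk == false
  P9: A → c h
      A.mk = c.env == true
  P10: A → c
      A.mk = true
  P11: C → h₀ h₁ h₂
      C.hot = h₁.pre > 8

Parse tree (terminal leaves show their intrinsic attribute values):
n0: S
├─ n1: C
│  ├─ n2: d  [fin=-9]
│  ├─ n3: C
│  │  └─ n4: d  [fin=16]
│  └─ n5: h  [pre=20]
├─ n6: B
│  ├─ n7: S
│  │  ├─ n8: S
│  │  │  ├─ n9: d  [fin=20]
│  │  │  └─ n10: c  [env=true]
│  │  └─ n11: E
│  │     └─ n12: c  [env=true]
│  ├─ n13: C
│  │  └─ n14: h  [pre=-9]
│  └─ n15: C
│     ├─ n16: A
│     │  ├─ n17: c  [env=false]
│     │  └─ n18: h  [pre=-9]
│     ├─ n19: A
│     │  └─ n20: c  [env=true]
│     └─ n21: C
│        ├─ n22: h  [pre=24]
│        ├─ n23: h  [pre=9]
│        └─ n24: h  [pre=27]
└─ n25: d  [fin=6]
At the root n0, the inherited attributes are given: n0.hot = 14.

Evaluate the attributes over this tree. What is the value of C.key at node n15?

15

1. n0.hot = 14  [given at root]
2. n1.cnt = 17  [S.hot * -1 + 31]
3. n1.key = 24  [24]
4. n2.fin = -9  [terminal]
5. n3.cnt = -9  [C₀.key + d.fin - 24]
6. n3.key = -4  [C₀.key - 28]
7. n4.fin = 16  [terminal]
8. n3.hot = false  [false]
9. n5.pre = 20  [terminal]
10. n1.hot = true  [C₁.hot == false]
11. n6.off = 20  [S.hot * 3 - 22]
12. n7.hot = 5  [B.off - 15]
13. n8.hot = 20  [S₀.hot * -1 + 25]
14. n9.fin = 20  [terminal]
15. n10.env = true  [terminal]
16. n8.lab = false  [d.fin > 20]
17. n8.live = 28  [S.hot + d.fin - 12]
18. n11.acc = 15  [S₀.hot + S₁.live - 18]
19. n12.env = true  [terminal]
20. n11.lim = "py"  ["py"]
21. n7.lab = true  [S₀.hot == 5]
22. n7.live = 15  [S₀.hot + 10]
23. n13.cnt = 7  [B.off - 13]
24. n13.key = 14  [B.off + S.live - 21]
25. n14.pre = -9  [terminal]
26. n13.hot = true  [C.cnt > 6]
27. n15.cnt = 16  [B.off * -1 + 36]
28. n15.key = 15  [(if C₀.hot then B.off else S.live) - 5]
29. n16.live = "rm"  ["rm"]
30. n17.env = false  [terminal]
31. n18.pre = -9  [terminal]
32. n16.mk = false  [c.env == true]
33. n19.live = "mw"  ["mw"]
34. n20.env = true  [terminal]
35. n19.mk = true  [true]
36. n21.cnt = 7  [C₀.cnt - 9]
37. n21.key = 21  [C₀.cnt * -1 + 37]
38. n22.pre = 24  [terminal]
39. n23.pre = 9  [terminal]
40. n24.pre = 27  [terminal]
41. n21.hot = true  [h₁.pre > 8]
42. n15.hot = false  [A₁.mk == false]
43. n6.acc = "rm"  ["rm"]
44. n25.fin = 6  [terminal]
45. n0.lab = false  [S.hot == d.fin]
46. n0.live = 7  [S.hot - 7]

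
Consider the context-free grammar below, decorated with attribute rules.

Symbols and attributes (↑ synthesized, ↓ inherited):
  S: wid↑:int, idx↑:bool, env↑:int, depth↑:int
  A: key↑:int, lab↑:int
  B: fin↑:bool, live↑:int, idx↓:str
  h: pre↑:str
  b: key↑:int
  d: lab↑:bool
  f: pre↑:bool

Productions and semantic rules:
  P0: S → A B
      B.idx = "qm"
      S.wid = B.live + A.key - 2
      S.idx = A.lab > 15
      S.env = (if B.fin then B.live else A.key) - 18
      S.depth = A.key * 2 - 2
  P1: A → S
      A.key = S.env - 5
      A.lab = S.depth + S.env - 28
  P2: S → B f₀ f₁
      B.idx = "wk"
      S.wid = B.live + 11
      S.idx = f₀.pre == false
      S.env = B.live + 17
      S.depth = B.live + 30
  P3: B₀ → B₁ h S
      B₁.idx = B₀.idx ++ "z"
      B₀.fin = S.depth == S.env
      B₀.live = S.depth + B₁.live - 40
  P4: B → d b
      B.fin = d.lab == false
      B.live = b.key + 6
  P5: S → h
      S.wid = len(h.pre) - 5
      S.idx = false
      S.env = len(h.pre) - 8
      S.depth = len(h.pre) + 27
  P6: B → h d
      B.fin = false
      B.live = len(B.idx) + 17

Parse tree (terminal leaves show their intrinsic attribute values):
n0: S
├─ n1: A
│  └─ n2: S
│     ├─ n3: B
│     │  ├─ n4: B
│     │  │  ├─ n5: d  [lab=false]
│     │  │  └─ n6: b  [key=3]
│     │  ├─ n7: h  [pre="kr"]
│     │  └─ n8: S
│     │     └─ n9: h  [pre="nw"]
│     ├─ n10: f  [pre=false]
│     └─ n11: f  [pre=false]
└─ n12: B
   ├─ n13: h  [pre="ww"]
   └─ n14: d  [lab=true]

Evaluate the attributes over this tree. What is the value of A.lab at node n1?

15

1. n3.idx = "wk"  ["wk"]
2. n4.idx = "wkz"  [B₀.idx ++ "z"]
3. n5.lab = false  [terminal]
4. n6.key = 3  [terminal]
5. n4.fin = true  [d.lab == false]
6. n4.live = 9  [b.key + 6]
7. n7.pre = "kr"  [terminal]
8. n9.pre = "nw"  [terminal]
9. n8.wid = -3  [len(h.pre) - 5]
10. n8.idx = false  [false]
11. n8.env = -6  [len(h.pre) - 8]
12. n8.depth = 29  [len(h.pre) + 27]
13. n3.fin = false  [S.depth == S.env]
14. n3.live = -2  [S.depth + B₁.live - 40]
15. n10.pre = false  [terminal]
16. n11.pre = false  [terminal]
17. n2.wid = 9  [B.live + 11]
18. n2.idx = true  [f₀.pre == false]
19. n2.env = 15  [B.live + 17]
20. n2.depth = 28  [B.live + 30]
21. n1.key = 10  [S.env - 5]
22. n1.lab = 15  [S.depth + S.env - 28]
23. n12.idx = "qm"  ["qm"]
24. n13.pre = "ww"  [terminal]
25. n14.lab = true  [terminal]
26. n12.fin = false  [false]
27. n12.live = 19  [len(B.idx) + 17]
28. n0.wid = 27  [B.live + A.key - 2]
29. n0.idx = false  [A.lab > 15]
30. n0.env = -8  [(if B.fin then B.live else A.key) - 18]
31. n0.depth = 18  [A.key * 2 - 2]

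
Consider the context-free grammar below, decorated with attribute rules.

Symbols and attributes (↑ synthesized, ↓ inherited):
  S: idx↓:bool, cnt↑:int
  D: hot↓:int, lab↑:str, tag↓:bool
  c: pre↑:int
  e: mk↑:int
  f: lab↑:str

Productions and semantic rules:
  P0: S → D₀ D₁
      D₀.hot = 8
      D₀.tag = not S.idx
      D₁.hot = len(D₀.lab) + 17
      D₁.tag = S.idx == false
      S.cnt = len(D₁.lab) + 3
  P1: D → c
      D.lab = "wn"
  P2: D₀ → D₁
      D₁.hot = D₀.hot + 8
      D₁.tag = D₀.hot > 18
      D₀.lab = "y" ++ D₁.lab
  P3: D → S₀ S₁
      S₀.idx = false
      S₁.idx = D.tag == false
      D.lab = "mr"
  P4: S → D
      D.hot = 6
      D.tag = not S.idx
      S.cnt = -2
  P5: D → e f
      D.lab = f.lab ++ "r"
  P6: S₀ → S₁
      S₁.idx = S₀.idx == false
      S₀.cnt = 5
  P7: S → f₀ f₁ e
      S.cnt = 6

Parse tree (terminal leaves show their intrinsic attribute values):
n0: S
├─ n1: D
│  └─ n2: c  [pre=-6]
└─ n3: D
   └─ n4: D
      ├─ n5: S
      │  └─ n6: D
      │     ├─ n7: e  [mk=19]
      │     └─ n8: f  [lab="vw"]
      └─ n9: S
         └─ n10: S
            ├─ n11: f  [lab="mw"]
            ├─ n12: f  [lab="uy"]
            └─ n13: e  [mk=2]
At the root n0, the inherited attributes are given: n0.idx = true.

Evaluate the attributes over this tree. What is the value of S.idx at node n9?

1. n0.idx = true  [given at root]
2. n1.hot = 8  [8]
3. n1.tag = false  [not S.idx]
4. n2.pre = -6  [terminal]
5. n1.lab = "wn"  ["wn"]
6. n3.hot = 19  [len(D₀.lab) + 17]
7. n3.tag = false  [S.idx == false]
8. n4.hot = 27  [D₀.hot + 8]
9. n4.tag = true  [D₀.hot > 18]
10. n5.idx = false  [false]
11. n6.hot = 6  [6]
12. n6.tag = true  [not S.idx]
13. n7.mk = 19  [terminal]
14. n8.lab = "vw"  [terminal]
15. n6.lab = "vwr"  [f.lab ++ "r"]
16. n5.cnt = -2  [-2]
17. n9.idx = false  [D.tag == false]
18. n10.idx = true  [S₀.idx == false]
19. n11.lab = "mw"  [terminal]
20. n12.lab = "uy"  [terminal]
21. n13.mk = 2  [terminal]
22. n10.cnt = 6  [6]
23. n9.cnt = 5  [5]
24. n4.lab = "mr"  ["mr"]
25. n3.lab = "ymr"  ["y" ++ D₁.lab]
26. n0.cnt = 6  [len(D₁.lab) + 3]

false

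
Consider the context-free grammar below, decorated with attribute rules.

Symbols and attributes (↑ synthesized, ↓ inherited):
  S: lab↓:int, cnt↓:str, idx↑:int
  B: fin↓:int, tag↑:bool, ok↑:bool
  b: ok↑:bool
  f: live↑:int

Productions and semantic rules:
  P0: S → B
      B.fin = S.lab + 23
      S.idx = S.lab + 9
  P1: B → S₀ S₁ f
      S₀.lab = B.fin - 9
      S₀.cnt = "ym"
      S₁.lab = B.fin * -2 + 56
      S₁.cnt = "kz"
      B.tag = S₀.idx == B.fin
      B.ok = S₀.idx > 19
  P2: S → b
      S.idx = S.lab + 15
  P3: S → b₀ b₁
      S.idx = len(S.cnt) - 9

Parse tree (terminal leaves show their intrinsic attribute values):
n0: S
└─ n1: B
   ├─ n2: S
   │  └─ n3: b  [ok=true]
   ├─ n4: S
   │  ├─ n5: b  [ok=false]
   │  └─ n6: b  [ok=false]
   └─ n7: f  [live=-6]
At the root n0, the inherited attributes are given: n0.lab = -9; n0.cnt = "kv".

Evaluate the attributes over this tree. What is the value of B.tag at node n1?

1. n0.lab = -9  [given at root]
2. n0.cnt = "kv"  [given at root]
3. n1.fin = 14  [S.lab + 23]
4. n2.lab = 5  [B.fin - 9]
5. n2.cnt = "ym"  ["ym"]
6. n3.ok = true  [terminal]
7. n2.idx = 20  [S.lab + 15]
8. n4.lab = 28  [B.fin * -2 + 56]
9. n4.cnt = "kz"  ["kz"]
10. n5.ok = false  [terminal]
11. n6.ok = false  [terminal]
12. n4.idx = -7  [len(S.cnt) - 9]
13. n7.live = -6  [terminal]
14. n1.tag = false  [S₀.idx == B.fin]
15. n1.ok = true  [S₀.idx > 19]
16. n0.idx = 0  [S.lab + 9]

false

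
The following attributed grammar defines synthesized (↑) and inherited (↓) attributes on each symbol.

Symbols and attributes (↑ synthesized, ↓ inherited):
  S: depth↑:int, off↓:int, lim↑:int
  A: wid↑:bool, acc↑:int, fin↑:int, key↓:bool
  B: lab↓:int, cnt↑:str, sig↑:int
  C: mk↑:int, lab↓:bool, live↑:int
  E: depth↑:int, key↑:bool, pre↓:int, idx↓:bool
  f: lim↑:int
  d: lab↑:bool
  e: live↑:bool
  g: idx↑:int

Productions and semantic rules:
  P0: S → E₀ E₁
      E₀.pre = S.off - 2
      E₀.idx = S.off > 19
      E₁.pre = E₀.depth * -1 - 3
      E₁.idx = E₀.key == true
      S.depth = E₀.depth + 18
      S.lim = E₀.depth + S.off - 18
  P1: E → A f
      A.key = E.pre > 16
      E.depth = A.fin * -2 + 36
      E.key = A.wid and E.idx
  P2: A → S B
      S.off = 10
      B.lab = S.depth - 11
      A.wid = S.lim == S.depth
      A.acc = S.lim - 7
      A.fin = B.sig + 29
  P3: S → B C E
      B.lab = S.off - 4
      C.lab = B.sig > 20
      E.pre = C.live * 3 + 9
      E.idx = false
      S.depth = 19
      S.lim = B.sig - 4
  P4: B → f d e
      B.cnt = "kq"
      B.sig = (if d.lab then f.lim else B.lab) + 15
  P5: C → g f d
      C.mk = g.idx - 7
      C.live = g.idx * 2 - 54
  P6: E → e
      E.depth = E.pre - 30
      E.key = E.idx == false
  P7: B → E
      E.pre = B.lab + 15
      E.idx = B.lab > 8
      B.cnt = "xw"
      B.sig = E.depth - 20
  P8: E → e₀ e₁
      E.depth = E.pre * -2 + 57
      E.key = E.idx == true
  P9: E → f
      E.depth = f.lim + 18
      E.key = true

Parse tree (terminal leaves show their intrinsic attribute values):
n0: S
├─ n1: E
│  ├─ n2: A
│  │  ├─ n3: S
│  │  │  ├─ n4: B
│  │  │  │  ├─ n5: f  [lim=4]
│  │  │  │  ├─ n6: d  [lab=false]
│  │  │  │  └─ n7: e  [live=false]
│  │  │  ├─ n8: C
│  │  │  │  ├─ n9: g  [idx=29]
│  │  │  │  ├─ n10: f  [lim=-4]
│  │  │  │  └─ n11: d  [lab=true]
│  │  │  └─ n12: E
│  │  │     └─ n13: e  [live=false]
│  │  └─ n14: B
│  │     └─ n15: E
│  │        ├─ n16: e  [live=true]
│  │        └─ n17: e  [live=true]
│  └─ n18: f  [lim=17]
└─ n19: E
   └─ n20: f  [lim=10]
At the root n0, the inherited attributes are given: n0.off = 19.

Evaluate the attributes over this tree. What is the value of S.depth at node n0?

14

1. n0.off = 19  [given at root]
2. n1.pre = 17  [S.off - 2]
3. n1.idx = false  [S.off > 19]
4. n2.key = true  [E.pre > 16]
5. n3.off = 10  [10]
6. n4.lab = 6  [S.off - 4]
7. n5.lim = 4  [terminal]
8. n6.lab = false  [terminal]
9. n7.live = false  [terminal]
10. n4.cnt = "kq"  ["kq"]
11. n4.sig = 21  [(if d.lab then f.lim else B.lab) + 15]
12. n8.lab = true  [B.sig > 20]
13. n9.idx = 29  [terminal]
14. n10.lim = -4  [terminal]
15. n11.lab = true  [terminal]
16. n8.mk = 22  [g.idx - 7]
17. n8.live = 4  [g.idx * 2 - 54]
18. n12.pre = 21  [C.live * 3 + 9]
19. n12.idx = false  [false]
20. n13.live = false  [terminal]
21. n12.depth = -9  [E.pre - 30]
22. n12.key = true  [E.idx == false]
23. n3.depth = 19  [19]
24. n3.lim = 17  [B.sig - 4]
25. n14.lab = 8  [S.depth - 11]
26. n15.pre = 23  [B.lab + 15]
27. n15.idx = false  [B.lab > 8]
28. n16.live = true  [terminal]
29. n17.live = true  [terminal]
30. n15.depth = 11  [E.pre * -2 + 57]
31. n15.key = false  [E.idx == true]
32. n14.cnt = "xw"  ["xw"]
33. n14.sig = -9  [E.depth - 20]
34. n2.wid = false  [S.lim == S.depth]
35. n2.acc = 10  [S.lim - 7]
36. n2.fin = 20  [B.sig + 29]
37. n18.lim = 17  [terminal]
38. n1.depth = -4  [A.fin * -2 + 36]
39. n1.key = false  [A.wid and E.idx]
40. n19.pre = 1  [E₀.depth * -1 - 3]
41. n19.idx = false  [E₀.key == true]
42. n20.lim = 10  [terminal]
43. n19.depth = 28  [f.lim + 18]
44. n19.key = true  [true]
45. n0.depth = 14  [E₀.depth + 18]
46. n0.lim = -3  [E₀.depth + S.off - 18]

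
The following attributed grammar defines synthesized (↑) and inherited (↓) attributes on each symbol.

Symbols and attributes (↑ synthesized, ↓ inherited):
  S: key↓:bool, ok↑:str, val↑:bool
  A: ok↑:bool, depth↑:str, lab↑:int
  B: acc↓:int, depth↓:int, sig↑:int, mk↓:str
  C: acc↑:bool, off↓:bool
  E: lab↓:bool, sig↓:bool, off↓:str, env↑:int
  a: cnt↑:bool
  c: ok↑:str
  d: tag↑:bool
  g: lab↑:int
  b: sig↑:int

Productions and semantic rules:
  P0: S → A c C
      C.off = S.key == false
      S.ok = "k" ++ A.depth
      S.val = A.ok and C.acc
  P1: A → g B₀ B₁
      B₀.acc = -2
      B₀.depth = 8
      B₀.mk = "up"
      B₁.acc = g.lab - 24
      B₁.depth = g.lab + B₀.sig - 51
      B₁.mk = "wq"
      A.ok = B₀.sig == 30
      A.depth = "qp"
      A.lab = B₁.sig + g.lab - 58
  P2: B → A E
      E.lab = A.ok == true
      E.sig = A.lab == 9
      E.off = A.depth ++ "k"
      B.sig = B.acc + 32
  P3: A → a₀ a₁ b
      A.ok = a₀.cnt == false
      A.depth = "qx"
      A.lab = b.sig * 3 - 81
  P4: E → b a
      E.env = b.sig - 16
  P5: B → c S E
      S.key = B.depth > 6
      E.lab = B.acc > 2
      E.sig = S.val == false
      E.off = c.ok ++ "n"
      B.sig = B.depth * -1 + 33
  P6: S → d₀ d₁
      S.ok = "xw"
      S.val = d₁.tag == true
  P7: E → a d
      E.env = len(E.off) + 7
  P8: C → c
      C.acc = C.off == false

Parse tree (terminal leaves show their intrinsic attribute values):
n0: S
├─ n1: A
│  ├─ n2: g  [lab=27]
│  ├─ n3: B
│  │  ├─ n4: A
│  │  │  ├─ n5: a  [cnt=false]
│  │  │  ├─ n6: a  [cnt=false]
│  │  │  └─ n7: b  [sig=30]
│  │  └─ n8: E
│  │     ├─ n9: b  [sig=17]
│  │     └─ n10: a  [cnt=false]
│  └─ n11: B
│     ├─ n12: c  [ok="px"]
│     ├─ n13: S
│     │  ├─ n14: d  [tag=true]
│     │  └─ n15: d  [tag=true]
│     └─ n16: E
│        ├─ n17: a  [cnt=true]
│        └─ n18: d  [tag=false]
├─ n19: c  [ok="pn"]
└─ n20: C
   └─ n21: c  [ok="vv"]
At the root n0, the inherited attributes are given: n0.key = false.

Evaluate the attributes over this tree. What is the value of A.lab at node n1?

1. n0.key = false  [given at root]
2. n2.lab = 27  [terminal]
3. n3.acc = -2  [-2]
4. n3.depth = 8  [8]
5. n3.mk = "up"  ["up"]
6. n5.cnt = false  [terminal]
7. n6.cnt = false  [terminal]
8. n7.sig = 30  [terminal]
9. n4.ok = true  [a₀.cnt == false]
10. n4.depth = "qx"  ["qx"]
11. n4.lab = 9  [b.sig * 3 - 81]
12. n8.lab = true  [A.ok == true]
13. n8.sig = true  [A.lab == 9]
14. n8.off = "qxk"  [A.depth ++ "k"]
15. n9.sig = 17  [terminal]
16. n10.cnt = false  [terminal]
17. n8.env = 1  [b.sig - 16]
18. n3.sig = 30  [B.acc + 32]
19. n11.acc = 3  [g.lab - 24]
20. n11.depth = 6  [g.lab + B₀.sig - 51]
21. n11.mk = "wq"  ["wq"]
22. n12.ok = "px"  [terminal]
23. n13.key = false  [B.depth > 6]
24. n14.tag = true  [terminal]
25. n15.tag = true  [terminal]
26. n13.ok = "xw"  ["xw"]
27. n13.val = true  [d₁.tag == true]
28. n16.lab = true  [B.acc > 2]
29. n16.sig = false  [S.val == false]
30. n16.off = "pxn"  [c.ok ++ "n"]
31. n17.cnt = true  [terminal]
32. n18.tag = false  [terminal]
33. n16.env = 10  [len(E.off) + 7]
34. n11.sig = 27  [B.depth * -1 + 33]
35. n1.ok = true  [B₀.sig == 30]
36. n1.depth = "qp"  ["qp"]
37. n1.lab = -4  [B₁.sig + g.lab - 58]
38. n19.ok = "pn"  [terminal]
39. n20.off = true  [S.key == false]
40. n21.ok = "vv"  [terminal]
41. n20.acc = false  [C.off == false]
42. n0.ok = "kqp"  ["k" ++ A.depth]
43. n0.val = false  [A.ok and C.acc]

-4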